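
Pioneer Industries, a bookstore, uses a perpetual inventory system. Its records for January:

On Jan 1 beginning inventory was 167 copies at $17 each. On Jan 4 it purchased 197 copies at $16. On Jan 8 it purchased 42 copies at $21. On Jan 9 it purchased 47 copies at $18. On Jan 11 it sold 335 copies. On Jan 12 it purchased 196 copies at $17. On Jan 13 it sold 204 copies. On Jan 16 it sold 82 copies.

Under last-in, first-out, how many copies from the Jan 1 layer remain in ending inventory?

28

Jan 11, 335 sold [LIFO — newest first]: 47 @ $18 + 42 @ $21 + 197 @ $16 + 49 @ $17 = $5,713
Jan 13, 204 sold [LIFO — newest first]: 196 @ $17 + 8 @ $17 = $3,468
Jan 16, 82 sold [LIFO — newest first]: 82 @ $17 = $1,394
Total COGS = $5,713 + $3,468 + $1,394 = $10,575
Ending inventory: 28 @ $17 = $476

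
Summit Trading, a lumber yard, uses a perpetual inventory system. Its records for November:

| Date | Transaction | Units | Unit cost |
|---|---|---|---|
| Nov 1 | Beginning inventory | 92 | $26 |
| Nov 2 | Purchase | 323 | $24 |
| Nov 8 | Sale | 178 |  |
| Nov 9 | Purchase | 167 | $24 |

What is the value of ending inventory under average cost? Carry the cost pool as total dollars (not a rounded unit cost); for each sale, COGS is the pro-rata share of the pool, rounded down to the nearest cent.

Ending inventory = $9,801.08

After Nov 1: 92 on hand, pool $2,392.00 (≈ $26.0000 each)
After Nov 2: 415 on hand, pool $10,144.00 (≈ $24.4434 each)
Nov 8, sell 178: 178/415 × $10,144.00 → $4,350.92
After Nov 9: 404 on hand, pool $9,801.08 (≈ $24.2601 each)
Ending inventory (cost pool remaining) = $9,801.08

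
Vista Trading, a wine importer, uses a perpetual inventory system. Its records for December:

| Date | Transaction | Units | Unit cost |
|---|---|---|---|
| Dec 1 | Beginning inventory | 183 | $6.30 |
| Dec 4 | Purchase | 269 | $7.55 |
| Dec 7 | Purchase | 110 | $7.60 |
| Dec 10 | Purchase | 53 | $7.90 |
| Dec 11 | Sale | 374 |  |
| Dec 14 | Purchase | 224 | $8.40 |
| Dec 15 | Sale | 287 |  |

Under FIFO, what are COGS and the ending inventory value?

Dec 11, 374 sold [FIFO — oldest first]: 183 @ $6.30 + 191 @ $7.55 = $2,594.95
Dec 15, 287 sold [FIFO — oldest first]: 78 @ $7.55 + 110 @ $7.60 + 53 @ $7.90 + 46 @ $8.40 = $2,230.00
Total COGS = $2,594.95 + $2,230.00 = $4,824.95
Ending inventory: 178 @ $8.40 = $1,495.20
Check: goods available $6,320.15 = COGS $4,824.95 + ending $1,495.20

COGS = $4,824.95; ending inventory = $1,495.20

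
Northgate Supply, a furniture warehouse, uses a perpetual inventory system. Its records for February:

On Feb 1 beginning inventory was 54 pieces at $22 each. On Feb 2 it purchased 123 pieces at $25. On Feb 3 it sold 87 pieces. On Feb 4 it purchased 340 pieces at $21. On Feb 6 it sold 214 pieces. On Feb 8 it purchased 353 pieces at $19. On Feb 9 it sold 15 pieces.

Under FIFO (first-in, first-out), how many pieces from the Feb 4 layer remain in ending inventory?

Feb 3, 87 sold [FIFO — oldest first]: 54 @ $22 + 33 @ $25 = $2,013
Feb 6, 214 sold [FIFO — oldest first]: 90 @ $25 + 124 @ $21 = $4,854
Feb 9, 15 sold [FIFO — oldest first]: 15 @ $21 = $315
Total COGS = $2,013 + $4,854 + $315 = $7,182
Ending inventory: 201 @ $21 + 353 @ $19 = $10,928

201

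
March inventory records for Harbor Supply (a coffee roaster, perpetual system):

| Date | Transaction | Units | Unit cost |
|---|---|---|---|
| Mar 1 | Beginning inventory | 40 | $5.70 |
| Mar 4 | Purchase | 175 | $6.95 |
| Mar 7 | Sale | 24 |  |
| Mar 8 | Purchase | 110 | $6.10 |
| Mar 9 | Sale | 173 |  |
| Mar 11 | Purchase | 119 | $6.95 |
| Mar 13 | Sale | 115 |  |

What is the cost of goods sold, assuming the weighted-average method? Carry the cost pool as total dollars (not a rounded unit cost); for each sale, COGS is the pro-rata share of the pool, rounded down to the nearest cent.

COGS = $2,056.23

After Mar 1: 40 on hand, pool $228.00 (≈ $5.7000 each)
After Mar 4: 215 on hand, pool $1,444.25 (≈ $6.7174 each)
Mar 7, sell 24: 24/215 × $1,444.25 → $161.21
After Mar 8: 301 on hand, pool $1,954.04 (≈ $6.4918 each)
Mar 9, sell 173: 173/301 × $1,954.04 → $1,123.08
After Mar 11: 247 on hand, pool $1,658.01 (≈ $6.7126 each)
Mar 13, sell 115: 115/247 × $1,658.01 → $771.94
Total COGS = $161.21 + $1,123.08 + $771.94 = $2,056.23
Ending inventory (cost pool remaining) = $886.07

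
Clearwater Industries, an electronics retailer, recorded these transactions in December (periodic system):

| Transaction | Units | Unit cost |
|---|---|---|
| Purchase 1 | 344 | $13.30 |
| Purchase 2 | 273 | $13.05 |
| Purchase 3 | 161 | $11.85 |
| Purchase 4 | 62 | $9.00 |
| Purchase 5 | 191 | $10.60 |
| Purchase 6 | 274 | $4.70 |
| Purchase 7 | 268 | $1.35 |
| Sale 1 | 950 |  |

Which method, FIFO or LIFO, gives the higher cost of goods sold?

FIFO

FIFO COGS: 344 @ $13.30 + 273 @ $13.05 + 161 @ $11.85 + 62 @ $9.00 + 110 @ $10.60 = $11,769.70
LIFO COGS: 268 @ $1.35 + 274 @ $4.70 + 191 @ $10.60 + 62 @ $9.00 + 155 @ $11.85 = $6,068.95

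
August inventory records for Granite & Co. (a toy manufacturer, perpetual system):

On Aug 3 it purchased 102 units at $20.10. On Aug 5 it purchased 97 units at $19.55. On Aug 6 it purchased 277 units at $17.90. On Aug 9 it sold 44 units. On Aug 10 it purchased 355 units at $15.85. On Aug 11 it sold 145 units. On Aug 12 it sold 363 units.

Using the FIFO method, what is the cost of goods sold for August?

Aug 9, 44 sold [FIFO — oldest first]: 44 @ $20.10 = $884.40
Aug 11, 145 sold [FIFO — oldest first]: 58 @ $20.10 + 87 @ $19.55 = $2,866.65
Aug 12, 363 sold [FIFO — oldest first]: 10 @ $19.55 + 277 @ $17.90 + 76 @ $15.85 = $6,358.40
Total COGS = $884.40 + $2,866.65 + $6,358.40 = $10,109.45
Ending inventory: 279 @ $15.85 = $4,422.15

COGS = $10,109.45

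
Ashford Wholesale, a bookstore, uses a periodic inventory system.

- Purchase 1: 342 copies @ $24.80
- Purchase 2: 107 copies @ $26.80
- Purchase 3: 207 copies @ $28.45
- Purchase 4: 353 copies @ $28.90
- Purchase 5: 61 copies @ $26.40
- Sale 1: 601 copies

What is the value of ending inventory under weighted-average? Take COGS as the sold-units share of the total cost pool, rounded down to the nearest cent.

Ending inventory = $12,733.33

Sale 1, sell 601: 601/1070 × $29,050.45 → $16,317.12
Ending inventory (cost pool remaining) = $12,733.33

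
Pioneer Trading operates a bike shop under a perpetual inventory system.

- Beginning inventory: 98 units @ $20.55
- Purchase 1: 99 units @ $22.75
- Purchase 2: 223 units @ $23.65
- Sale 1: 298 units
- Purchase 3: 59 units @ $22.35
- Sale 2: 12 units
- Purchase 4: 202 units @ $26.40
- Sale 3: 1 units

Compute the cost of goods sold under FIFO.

COGS = $6,962.25

Sale 1 (298) [FIFO — oldest first]: 98 @ $20.55 + 99 @ $22.75 + 101 @ $23.65 = $6,654.80
Sale 2 (12) [FIFO — oldest first]: 12 @ $23.65 = $283.80
Sale 3 (1) [FIFO — oldest first]: 1 @ $23.65 = $23.65
Total COGS = $6,654.80 + $283.80 + $23.65 = $6,962.25
Ending inventory: 109 @ $23.65 + 59 @ $22.35 + 202 @ $26.40 = $9,229.30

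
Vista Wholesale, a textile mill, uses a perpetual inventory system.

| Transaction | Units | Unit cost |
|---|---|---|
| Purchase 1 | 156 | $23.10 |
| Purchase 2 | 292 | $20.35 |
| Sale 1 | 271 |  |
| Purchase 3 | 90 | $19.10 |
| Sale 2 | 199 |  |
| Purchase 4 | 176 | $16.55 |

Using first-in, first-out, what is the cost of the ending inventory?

Ending inventory = $4,211.60

Sale 1 (271) [FIFO — oldest first]: 156 @ $23.10 + 115 @ $20.35 = $5,943.85
Sale 2 (199) [FIFO — oldest first]: 177 @ $20.35 + 22 @ $19.10 = $4,022.15
Total COGS = $5,943.85 + $4,022.15 = $9,966.00
Ending inventory: 68 @ $19.10 + 176 @ $16.55 = $4,211.60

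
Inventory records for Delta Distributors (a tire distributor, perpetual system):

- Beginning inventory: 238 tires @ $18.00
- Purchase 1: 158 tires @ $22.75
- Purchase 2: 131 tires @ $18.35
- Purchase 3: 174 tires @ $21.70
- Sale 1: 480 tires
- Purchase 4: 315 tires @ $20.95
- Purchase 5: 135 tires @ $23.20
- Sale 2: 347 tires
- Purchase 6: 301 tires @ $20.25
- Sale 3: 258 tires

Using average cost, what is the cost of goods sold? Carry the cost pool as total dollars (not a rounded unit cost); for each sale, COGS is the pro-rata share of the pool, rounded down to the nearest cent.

After Beginning: 238 on hand, pool $4,284.00 (≈ $18.0000 each)
After Purchase 1: 396 on hand, pool $7,878.50 (≈ $19.8952 each)
After Purchase 2: 527 on hand, pool $10,282.35 (≈ $19.5111 each)
After Purchase 3: 701 on hand, pool $14,058.15 (≈ $20.0544 each)
Sale 1, sell 480: 480/701 × $14,058.15 → $9,626.12
After Purchase 4: 536 on hand, pool $11,031.28 (≈ $20.5807 each)
After Purchase 5: 671 on hand, pool $14,163.28 (≈ $21.1077 each)
Sale 2, sell 347: 347/671 × $14,163.28 → $7,324.37
After Purchase 6: 625 on hand, pool $12,934.16 (≈ $20.6947 each)
Sale 3, sell 258: 258/625 × $12,934.16 → $5,339.22
Total COGS = $9,626.12 + $7,324.37 + $5,339.22 = $22,289.71
Ending inventory (cost pool remaining) = $7,594.94

COGS = $22,289.71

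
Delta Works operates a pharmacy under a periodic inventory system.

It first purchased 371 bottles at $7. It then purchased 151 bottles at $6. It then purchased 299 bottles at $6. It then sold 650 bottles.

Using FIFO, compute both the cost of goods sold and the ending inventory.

Sale 1 (650) [FIFO — oldest first]: 371 @ $7 + 151 @ $6 + 128 @ $6 = $4,271
Ending inventory: 171 @ $6 = $1,026

COGS = $4,271; ending inventory = $1,026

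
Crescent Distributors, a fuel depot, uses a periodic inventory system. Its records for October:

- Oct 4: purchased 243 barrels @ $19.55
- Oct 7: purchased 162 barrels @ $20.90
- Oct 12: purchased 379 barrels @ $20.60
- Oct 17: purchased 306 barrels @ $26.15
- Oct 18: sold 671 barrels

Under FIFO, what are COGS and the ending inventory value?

COGS = $13,616.05; ending inventory = $10,329.70

Oct 18, 671 sold [FIFO — oldest first]: 243 @ $19.55 + 162 @ $20.90 + 266 @ $20.60 = $13,616.05
Ending inventory: 113 @ $20.60 + 306 @ $26.15 = $10,329.70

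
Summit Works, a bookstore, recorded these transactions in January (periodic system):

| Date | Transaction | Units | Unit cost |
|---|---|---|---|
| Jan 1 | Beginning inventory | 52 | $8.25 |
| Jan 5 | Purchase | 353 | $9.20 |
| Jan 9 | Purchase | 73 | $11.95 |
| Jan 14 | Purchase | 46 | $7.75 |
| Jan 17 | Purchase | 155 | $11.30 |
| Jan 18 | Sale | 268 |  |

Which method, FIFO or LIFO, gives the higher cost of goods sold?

FIFO COGS: 52 @ $8.25 + 216 @ $9.20 = $2,416.20
LIFO COGS: 155 @ $11.30 + 46 @ $7.75 + 67 @ $11.95 = $2,908.65

LIFO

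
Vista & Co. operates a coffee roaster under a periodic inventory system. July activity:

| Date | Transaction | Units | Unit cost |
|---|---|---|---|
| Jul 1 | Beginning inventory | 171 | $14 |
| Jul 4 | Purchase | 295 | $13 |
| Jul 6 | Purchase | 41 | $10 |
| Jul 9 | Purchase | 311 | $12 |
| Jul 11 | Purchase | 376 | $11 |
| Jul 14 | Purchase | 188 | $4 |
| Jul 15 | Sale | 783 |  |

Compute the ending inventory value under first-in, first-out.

Ending inventory = $5,308

Jul 15, 783 sold [FIFO — oldest first]: 171 @ $14 + 295 @ $13 + 41 @ $10 + 276 @ $12 = $9,951
Ending inventory: 35 @ $12 + 376 @ $11 + 188 @ $4 = $5,308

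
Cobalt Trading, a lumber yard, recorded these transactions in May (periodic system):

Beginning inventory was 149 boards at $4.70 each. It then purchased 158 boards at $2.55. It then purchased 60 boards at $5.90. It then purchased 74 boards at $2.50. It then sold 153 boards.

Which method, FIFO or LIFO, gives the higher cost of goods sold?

FIFO COGS: 149 @ $4.70 + 4 @ $2.55 = $710.50
LIFO COGS: 74 @ $2.50 + 60 @ $5.90 + 19 @ $2.55 = $587.45

FIFO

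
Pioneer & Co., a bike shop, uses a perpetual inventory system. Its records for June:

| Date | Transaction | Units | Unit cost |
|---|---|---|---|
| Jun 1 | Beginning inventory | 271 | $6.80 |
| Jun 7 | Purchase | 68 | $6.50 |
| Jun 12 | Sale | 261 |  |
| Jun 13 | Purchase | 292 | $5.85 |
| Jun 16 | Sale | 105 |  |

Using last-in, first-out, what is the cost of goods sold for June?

Jun 12, 261 sold [LIFO — newest first]: 68 @ $6.50 + 193 @ $6.80 = $1,754.40
Jun 16, 105 sold [LIFO — newest first]: 105 @ $5.85 = $614.25
Total COGS = $1,754.40 + $614.25 = $2,368.65
Ending inventory: 78 @ $6.80 + 187 @ $5.85 = $1,624.35

COGS = $2,368.65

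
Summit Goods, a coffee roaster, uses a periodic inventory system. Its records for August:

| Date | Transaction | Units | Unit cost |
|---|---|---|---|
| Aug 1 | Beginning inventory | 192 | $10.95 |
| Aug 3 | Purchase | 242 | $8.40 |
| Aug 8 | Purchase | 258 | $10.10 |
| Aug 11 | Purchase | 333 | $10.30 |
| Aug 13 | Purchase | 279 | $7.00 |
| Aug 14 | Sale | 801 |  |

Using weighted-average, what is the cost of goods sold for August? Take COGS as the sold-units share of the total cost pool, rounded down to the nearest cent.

COGS = $7,447.27

Aug 14, sell 801: 801/1304 × $12,123.90 → $7,447.27
Ending inventory (cost pool remaining) = $4,676.63
Check: goods available $12,123.90 = COGS $7,447.27 + ending $4,676.63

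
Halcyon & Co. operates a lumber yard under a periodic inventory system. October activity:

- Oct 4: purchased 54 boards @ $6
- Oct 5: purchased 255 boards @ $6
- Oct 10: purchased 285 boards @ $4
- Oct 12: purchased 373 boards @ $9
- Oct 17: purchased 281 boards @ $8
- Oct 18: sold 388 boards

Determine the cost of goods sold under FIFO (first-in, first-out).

Oct 18, 388 sold [FIFO — oldest first]: 54 @ $6 + 255 @ $6 + 79 @ $4 = $2,170
Ending inventory: 206 @ $4 + 373 @ $9 + 281 @ $8 = $6,429

COGS = $2,170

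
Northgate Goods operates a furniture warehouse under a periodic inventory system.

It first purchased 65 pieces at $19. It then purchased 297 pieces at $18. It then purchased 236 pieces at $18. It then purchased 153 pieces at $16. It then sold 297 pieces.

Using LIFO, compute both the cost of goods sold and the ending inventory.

COGS = $5,040; ending inventory = $8,237

Sale 1 (297) [LIFO — newest first]: 153 @ $16 + 144 @ $18 = $5,040
Ending inventory: 65 @ $19 + 297 @ $18 + 92 @ $18 = $8,237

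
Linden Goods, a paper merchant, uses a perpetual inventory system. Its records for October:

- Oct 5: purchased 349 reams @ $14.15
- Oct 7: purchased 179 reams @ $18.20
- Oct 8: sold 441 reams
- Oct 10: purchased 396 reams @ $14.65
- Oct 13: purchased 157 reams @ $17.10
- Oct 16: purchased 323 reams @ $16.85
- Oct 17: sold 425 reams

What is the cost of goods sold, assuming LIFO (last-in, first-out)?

COGS = $14,151.85

Oct 8, 441 sold [LIFO — newest first]: 179 @ $18.20 + 262 @ $14.15 = $6,965.10
Oct 17, 425 sold [LIFO — newest first]: 323 @ $16.85 + 102 @ $17.10 = $7,186.75
Total COGS = $6,965.10 + $7,186.75 = $14,151.85
Ending inventory: 87 @ $14.15 + 396 @ $14.65 + 55 @ $17.10 = $7,972.95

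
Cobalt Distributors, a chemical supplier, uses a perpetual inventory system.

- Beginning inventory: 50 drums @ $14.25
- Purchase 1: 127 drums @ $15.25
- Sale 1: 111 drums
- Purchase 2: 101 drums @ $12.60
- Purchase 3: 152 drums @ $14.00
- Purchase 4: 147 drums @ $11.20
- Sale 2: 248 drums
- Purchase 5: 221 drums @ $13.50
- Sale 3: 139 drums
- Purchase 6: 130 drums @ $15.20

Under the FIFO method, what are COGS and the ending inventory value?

Sale 1 (111) [FIFO — oldest first]: 50 @ $14.25 + 61 @ $15.25 = $1,642.75
Sale 2 (248) [FIFO — oldest first]: 66 @ $15.25 + 101 @ $12.60 + 81 @ $14.00 = $3,413.10
Sale 3 (139) [FIFO — oldest first]: 71 @ $14.00 + 68 @ $11.20 = $1,755.60
Total COGS = $1,642.75 + $3,413.10 + $1,755.60 = $6,811.45
Ending inventory: 79 @ $11.20 + 221 @ $13.50 + 130 @ $15.20 = $5,844.30
Check: goods available $12,655.75 = COGS $6,811.45 + ending $5,844.30

COGS = $6,811.45; ending inventory = $5,844.30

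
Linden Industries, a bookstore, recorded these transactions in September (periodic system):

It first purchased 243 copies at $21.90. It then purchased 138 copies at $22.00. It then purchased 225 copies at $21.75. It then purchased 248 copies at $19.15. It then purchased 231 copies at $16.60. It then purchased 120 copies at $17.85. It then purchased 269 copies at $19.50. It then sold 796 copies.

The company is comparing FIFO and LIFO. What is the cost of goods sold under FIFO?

COGS = $16,889.95

FIFO COGS: 243 @ $21.90 + 138 @ $22.00 + 225 @ $21.75 + 190 @ $19.15 = $16,889.95
LIFO COGS: 269 @ $19.50 + 120 @ $17.85 + 231 @ $16.60 + 176 @ $19.15 = $14,592.50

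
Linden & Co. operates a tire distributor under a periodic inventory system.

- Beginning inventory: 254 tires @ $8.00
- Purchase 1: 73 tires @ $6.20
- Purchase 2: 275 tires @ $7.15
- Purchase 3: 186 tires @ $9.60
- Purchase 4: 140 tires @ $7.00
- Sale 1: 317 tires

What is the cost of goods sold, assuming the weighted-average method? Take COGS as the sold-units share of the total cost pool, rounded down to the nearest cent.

COGS = $2,465.10

Sale 1, sell 317: 317/928 × $7,216.45 → $2,465.10
Ending inventory (cost pool remaining) = $4,751.35
Check: goods available $7,216.45 = COGS $2,465.10 + ending $4,751.35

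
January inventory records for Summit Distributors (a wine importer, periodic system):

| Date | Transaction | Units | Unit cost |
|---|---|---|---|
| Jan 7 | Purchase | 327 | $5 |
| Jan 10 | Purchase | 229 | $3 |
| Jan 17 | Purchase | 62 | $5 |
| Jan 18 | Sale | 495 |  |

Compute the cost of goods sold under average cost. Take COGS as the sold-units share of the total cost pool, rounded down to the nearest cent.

Jan 18, sell 495: 495/618 × $2,632.00 → $2,108.15
Ending inventory (cost pool remaining) = $523.85
Check: goods available $2,632.00 = COGS $2,108.15 + ending $523.85

COGS = $2,108.15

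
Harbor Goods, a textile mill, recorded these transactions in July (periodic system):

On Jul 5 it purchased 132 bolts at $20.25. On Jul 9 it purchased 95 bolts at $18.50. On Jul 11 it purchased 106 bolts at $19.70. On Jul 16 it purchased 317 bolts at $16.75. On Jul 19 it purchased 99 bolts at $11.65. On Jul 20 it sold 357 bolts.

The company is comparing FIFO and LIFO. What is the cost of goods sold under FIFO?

FIFO COGS: 132 @ $20.25 + 95 @ $18.50 + 106 @ $19.70 + 24 @ $16.75 = $6,920.70
LIFO COGS: 99 @ $11.65 + 258 @ $16.75 = $5,474.85

COGS = $6,920.70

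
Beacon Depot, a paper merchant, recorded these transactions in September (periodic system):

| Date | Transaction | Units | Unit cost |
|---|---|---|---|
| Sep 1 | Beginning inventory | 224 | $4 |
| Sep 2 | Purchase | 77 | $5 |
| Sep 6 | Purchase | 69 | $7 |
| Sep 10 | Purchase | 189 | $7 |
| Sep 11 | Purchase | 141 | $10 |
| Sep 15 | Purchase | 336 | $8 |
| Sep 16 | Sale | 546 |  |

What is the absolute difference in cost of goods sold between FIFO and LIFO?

$1,585

FIFO COGS: 224 @ $4 + 77 @ $5 + 69 @ $7 + 176 @ $7 = $2,996
LIFO COGS: 336 @ $8 + 141 @ $10 + 69 @ $7 = $4,581
Difference = |$2,996 − $4,581| = $1,585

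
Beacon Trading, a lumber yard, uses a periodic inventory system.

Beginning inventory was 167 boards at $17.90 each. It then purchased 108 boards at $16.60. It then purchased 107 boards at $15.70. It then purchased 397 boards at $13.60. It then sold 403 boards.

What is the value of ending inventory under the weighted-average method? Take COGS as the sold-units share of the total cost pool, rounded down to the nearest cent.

Sale 1, sell 403: 403/779 × $11,861.20 → $6,136.15
Ending inventory (cost pool remaining) = $5,725.05

Ending inventory = $5,725.05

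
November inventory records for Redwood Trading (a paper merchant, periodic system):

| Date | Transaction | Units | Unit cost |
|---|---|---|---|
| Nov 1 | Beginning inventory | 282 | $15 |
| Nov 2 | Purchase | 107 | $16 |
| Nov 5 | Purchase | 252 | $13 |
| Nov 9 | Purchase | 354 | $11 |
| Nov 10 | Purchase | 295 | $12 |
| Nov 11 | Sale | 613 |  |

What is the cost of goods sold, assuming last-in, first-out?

Nov 11, 613 sold [LIFO — newest first]: 295 @ $12 + 318 @ $11 = $7,038
Ending inventory: 282 @ $15 + 107 @ $16 + 252 @ $13 + 36 @ $11 = $9,614

COGS = $7,038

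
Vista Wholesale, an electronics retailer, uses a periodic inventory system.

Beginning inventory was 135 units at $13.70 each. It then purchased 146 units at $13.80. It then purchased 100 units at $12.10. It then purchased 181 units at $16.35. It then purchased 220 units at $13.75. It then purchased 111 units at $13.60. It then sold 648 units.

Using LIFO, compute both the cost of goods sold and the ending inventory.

COGS = $9,200.75; ending inventory = $3,367.50

Sale 1 (648) [LIFO — newest first]: 111 @ $13.60 + 220 @ $13.75 + 181 @ $16.35 + 100 @ $12.10 + 36 @ $13.80 = $9,200.75
Ending inventory: 135 @ $13.70 + 110 @ $13.80 = $3,367.50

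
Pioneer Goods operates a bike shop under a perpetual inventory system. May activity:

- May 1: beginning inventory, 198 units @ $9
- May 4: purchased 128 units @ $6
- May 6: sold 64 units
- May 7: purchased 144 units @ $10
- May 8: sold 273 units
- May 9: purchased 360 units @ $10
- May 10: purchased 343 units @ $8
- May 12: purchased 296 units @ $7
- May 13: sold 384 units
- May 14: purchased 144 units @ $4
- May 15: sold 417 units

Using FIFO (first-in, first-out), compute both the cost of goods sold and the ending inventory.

May 6, 64 sold [FIFO — oldest first]: 64 @ $9 = $576
May 8, 273 sold [FIFO — oldest first]: 134 @ $9 + 128 @ $6 + 11 @ $10 = $2,084
May 13, 384 sold [FIFO — oldest first]: 133 @ $10 + 251 @ $10 = $3,840
May 15, 417 sold [FIFO — oldest first]: 109 @ $10 + 308 @ $8 = $3,554
Total COGS = $576 + $2,084 + $3,840 + $3,554 = $10,054
Ending inventory: 35 @ $8 + 296 @ $7 + 144 @ $4 = $2,928

COGS = $10,054; ending inventory = $2,928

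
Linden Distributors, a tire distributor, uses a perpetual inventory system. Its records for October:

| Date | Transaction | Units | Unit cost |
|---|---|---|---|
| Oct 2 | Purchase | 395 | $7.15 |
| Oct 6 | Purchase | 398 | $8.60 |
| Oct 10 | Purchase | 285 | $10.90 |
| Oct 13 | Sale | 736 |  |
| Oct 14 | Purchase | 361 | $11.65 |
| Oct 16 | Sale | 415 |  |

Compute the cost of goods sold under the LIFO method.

COGS = $11,500.00

Oct 13, 736 sold [LIFO — newest first]: 285 @ $10.90 + 398 @ $8.60 + 53 @ $7.15 = $6,908.25
Oct 16, 415 sold [LIFO — newest first]: 361 @ $11.65 + 54 @ $7.15 = $4,591.75
Total COGS = $6,908.25 + $4,591.75 = $11,500.00
Ending inventory: 288 @ $7.15 = $2,059.20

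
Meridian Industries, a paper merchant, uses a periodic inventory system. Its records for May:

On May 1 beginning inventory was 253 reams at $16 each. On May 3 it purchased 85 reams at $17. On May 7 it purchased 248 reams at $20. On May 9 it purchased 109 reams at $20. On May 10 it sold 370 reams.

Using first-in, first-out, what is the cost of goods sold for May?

COGS = $6,133

May 10, 370 sold [FIFO — oldest first]: 253 @ $16 + 85 @ $17 + 32 @ $20 = $6,133
Ending inventory: 216 @ $20 + 109 @ $20 = $6,500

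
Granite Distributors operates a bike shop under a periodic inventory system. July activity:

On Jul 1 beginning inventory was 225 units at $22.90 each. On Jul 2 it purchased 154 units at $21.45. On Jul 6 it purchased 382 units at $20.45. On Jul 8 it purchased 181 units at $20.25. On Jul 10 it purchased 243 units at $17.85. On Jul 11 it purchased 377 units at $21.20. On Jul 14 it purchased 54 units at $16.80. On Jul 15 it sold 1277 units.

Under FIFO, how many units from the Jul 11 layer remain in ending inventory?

285

Jul 15, 1277 sold [FIFO — oldest first]: 225 @ $22.90 + 154 @ $21.45 + 382 @ $20.45 + 181 @ $20.25 + 243 @ $17.85 + 92 @ $21.20 = $26,220.90
Ending inventory: 285 @ $21.20 + 54 @ $16.80 = $6,949.20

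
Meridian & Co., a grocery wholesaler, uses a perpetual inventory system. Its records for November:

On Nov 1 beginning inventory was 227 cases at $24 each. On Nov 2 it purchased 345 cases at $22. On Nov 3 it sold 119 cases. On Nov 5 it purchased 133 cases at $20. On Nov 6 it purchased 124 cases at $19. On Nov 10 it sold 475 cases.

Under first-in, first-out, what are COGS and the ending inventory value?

COGS = $13,478; ending inventory = $4,576

Nov 3, 119 sold [FIFO — oldest first]: 119 @ $24 = $2,856
Nov 10, 475 sold [FIFO — oldest first]: 108 @ $24 + 345 @ $22 + 22 @ $20 = $10,622
Total COGS = $2,856 + $10,622 = $13,478
Ending inventory: 111 @ $20 + 124 @ $19 = $4,576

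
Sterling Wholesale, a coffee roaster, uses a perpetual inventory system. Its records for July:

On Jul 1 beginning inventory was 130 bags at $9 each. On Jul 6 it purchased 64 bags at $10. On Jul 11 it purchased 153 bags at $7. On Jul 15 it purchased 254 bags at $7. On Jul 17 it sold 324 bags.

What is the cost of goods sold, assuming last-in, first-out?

Jul 17, 324 sold [LIFO — newest first]: 254 @ $7 + 70 @ $7 = $2,268
Ending inventory: 130 @ $9 + 64 @ $10 + 83 @ $7 = $2,391

COGS = $2,268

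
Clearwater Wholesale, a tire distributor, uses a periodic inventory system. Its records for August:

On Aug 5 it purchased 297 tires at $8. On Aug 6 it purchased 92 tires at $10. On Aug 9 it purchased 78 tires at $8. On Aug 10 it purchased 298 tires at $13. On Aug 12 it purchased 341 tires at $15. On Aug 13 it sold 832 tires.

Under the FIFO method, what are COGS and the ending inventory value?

COGS = $8,799; ending inventory = $4,110

Aug 13, 832 sold [FIFO — oldest first]: 297 @ $8 + 92 @ $10 + 78 @ $8 + 298 @ $13 + 67 @ $15 = $8,799
Ending inventory: 274 @ $15 = $4,110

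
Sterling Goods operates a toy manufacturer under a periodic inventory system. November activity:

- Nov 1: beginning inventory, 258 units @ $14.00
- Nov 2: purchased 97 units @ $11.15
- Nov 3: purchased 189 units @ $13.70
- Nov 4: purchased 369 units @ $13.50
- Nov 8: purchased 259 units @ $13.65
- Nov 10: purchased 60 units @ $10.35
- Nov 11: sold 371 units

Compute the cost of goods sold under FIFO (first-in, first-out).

COGS = $4,912.75

Nov 11, 371 sold [FIFO — oldest first]: 258 @ $14.00 + 97 @ $11.15 + 16 @ $13.70 = $4,912.75
Ending inventory: 173 @ $13.70 + 369 @ $13.50 + 259 @ $13.65 + 60 @ $10.35 = $11,507.95
Check: goods available $16,420.70 = COGS $4,912.75 + ending $11,507.95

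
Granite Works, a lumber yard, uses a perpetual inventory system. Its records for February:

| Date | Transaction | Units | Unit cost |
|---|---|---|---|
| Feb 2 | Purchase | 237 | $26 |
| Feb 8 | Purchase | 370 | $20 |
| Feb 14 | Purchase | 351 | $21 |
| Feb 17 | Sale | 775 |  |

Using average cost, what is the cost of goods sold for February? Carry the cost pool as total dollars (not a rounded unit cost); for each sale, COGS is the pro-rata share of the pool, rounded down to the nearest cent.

After Feb 2: 237 on hand, pool $6,162.00 (≈ $26.0000 each)
After Feb 8: 607 on hand, pool $13,562.00 (≈ $22.3427 each)
After Feb 14: 958 on hand, pool $20,933.00 (≈ $21.8507 each)
Feb 17, sell 775: 775/958 × $20,933.00 → $16,934.31
Ending inventory (cost pool remaining) = $3,998.69

COGS = $16,934.31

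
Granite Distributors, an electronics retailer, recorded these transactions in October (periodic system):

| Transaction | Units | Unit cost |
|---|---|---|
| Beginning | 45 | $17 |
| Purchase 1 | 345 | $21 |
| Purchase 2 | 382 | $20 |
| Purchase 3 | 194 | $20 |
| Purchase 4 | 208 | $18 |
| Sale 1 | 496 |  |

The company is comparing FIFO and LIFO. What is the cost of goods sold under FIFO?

COGS = $10,130

FIFO COGS: 45 @ $17 + 345 @ $21 + 106 @ $20 = $10,130
LIFO COGS: 208 @ $18 + 194 @ $20 + 94 @ $20 = $9,504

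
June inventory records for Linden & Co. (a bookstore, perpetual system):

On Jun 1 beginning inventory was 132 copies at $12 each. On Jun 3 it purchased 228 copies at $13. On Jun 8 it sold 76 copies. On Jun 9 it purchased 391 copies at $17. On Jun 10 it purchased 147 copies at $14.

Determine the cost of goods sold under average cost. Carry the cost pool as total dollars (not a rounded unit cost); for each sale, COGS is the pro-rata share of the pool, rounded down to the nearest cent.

After Jun 1: 132 on hand, pool $1,584.00 (≈ $12.0000 each)
After Jun 3: 360 on hand, pool $4,548.00 (≈ $12.6333 each)
Jun 8, sell 76: 76/360 × $4,548.00 → $960.13
After Jun 9: 675 on hand, pool $10,234.87 (≈ $15.1628 each)
After Jun 10: 822 on hand, pool $12,292.87 (≈ $14.9548 each)
Ending inventory (cost pool remaining) = $12,292.87
Check: goods available $13,253.00 = COGS $960.13 + ending $12,292.87

COGS = $960.13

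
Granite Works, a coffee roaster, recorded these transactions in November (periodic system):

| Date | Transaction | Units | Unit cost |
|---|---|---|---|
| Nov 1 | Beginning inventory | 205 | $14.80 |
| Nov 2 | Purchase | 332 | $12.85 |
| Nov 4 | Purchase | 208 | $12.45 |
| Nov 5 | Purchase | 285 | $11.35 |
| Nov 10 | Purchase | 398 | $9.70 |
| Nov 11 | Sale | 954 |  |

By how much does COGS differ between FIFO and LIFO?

$1,767.45

FIFO COGS: 205 @ $14.80 + 332 @ $12.85 + 208 @ $12.45 + 209 @ $11.35 = $12,261.95
LIFO COGS: 398 @ $9.70 + 285 @ $11.35 + 208 @ $12.45 + 63 @ $12.85 = $10,494.50
Difference = |$12,261.95 − $10,494.50| = $1,767.45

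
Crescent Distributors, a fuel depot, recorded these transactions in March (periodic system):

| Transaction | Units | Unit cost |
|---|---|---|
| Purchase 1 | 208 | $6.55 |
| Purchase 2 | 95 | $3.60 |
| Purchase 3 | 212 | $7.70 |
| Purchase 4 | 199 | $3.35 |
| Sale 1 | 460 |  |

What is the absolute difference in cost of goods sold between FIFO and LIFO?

$437.85

FIFO COGS: 208 @ $6.55 + 95 @ $3.60 + 157 @ $7.70 = $2,913.30
LIFO COGS: 199 @ $3.35 + 212 @ $7.70 + 49 @ $3.60 = $2,475.45
Difference = |$2,913.30 − $2,475.45| = $437.85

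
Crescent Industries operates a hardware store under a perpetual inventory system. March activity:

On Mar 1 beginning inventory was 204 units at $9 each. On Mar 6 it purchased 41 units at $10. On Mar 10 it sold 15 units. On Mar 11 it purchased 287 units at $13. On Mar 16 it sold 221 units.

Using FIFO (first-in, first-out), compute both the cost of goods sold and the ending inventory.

Mar 10, 15 sold [FIFO — oldest first]: 15 @ $9 = $135
Mar 16, 221 sold [FIFO — oldest first]: 189 @ $9 + 32 @ $10 = $2,021
Total COGS = $135 + $2,021 = $2,156
Ending inventory: 9 @ $10 + 287 @ $13 = $3,821
Check: goods available $5,977 = COGS $2,156 + ending $3,821

COGS = $2,156; ending inventory = $3,821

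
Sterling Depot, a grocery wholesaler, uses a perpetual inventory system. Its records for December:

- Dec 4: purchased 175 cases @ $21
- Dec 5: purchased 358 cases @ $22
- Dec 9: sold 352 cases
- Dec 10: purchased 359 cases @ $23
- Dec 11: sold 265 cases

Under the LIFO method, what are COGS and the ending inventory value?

Dec 9, 352 sold [LIFO — newest first]: 352 @ $22 = $7,744
Dec 11, 265 sold [LIFO — newest first]: 265 @ $23 = $6,095
Total COGS = $7,744 + $6,095 = $13,839
Ending inventory: 175 @ $21 + 6 @ $22 + 94 @ $23 = $5,969
Check: goods available $19,808 = COGS $13,839 + ending $5,969

COGS = $13,839; ending inventory = $5,969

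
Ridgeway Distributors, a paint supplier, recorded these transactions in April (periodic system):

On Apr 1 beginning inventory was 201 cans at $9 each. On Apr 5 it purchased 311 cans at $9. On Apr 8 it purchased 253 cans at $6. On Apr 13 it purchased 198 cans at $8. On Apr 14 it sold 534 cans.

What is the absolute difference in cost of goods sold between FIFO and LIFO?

$891

FIFO COGS: 201 @ $9 + 311 @ $9 + 22 @ $6 = $4,740
LIFO COGS: 198 @ $8 + 253 @ $6 + 83 @ $9 = $3,849
Difference = |$4,740 − $3,849| = $891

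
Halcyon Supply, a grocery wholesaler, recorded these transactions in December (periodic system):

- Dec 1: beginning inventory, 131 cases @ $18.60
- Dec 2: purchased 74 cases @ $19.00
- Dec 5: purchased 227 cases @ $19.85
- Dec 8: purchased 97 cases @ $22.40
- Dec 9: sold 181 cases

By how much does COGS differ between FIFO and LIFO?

FIFO COGS: 131 @ $18.60 + 50 @ $19.00 = $3,386.60
LIFO COGS: 97 @ $22.40 + 84 @ $19.85 = $3,840.20
Difference = |$3,386.60 − $3,840.20| = $453.60

$453.60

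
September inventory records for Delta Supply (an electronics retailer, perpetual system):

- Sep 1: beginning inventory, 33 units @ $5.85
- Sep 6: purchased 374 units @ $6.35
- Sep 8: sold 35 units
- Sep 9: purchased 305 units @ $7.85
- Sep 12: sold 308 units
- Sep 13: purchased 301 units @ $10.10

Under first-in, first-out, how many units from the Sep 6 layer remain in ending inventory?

64

Sep 8, 35 sold [FIFO — oldest first]: 33 @ $5.85 + 2 @ $6.35 = $205.75
Sep 12, 308 sold [FIFO — oldest first]: 308 @ $6.35 = $1,955.80
Total COGS = $205.75 + $1,955.80 = $2,161.55
Ending inventory: 64 @ $6.35 + 305 @ $7.85 + 301 @ $10.10 = $5,840.75
Check: goods available $8,002.30 = COGS $2,161.55 + ending $5,840.75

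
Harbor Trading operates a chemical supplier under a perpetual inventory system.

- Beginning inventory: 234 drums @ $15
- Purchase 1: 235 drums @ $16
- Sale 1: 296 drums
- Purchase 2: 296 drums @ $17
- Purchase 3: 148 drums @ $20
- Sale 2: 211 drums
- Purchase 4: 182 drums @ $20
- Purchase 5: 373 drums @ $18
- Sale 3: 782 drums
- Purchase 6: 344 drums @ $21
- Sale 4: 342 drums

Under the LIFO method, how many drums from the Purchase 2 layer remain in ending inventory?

Sale 1 (296) [LIFO — newest first]: 235 @ $16 + 61 @ $15 = $4,675
Sale 2 (211) [LIFO — newest first]: 148 @ $20 + 63 @ $17 = $4,031
Sale 3 (782) [LIFO — newest first]: 373 @ $18 + 182 @ $20 + 227 @ $17 = $14,213
Sale 4 (342) [LIFO — newest first]: 342 @ $21 = $7,182
Total COGS = $4,675 + $4,031 + $14,213 + $7,182 = $30,101
Ending inventory: 173 @ $15 + 6 @ $17 + 2 @ $21 = $2,739

6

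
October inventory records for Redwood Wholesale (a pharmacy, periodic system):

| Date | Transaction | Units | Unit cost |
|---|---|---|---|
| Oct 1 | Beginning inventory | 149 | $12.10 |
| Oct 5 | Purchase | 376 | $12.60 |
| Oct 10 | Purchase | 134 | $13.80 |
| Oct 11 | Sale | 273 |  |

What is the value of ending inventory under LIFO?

Oct 11, 273 sold [LIFO — newest first]: 134 @ $13.80 + 139 @ $12.60 = $3,600.60
Ending inventory: 149 @ $12.10 + 237 @ $12.60 = $4,789.10
Check: goods available $8,389.70 = COGS $3,600.60 + ending $4,789.10

Ending inventory = $4,789.10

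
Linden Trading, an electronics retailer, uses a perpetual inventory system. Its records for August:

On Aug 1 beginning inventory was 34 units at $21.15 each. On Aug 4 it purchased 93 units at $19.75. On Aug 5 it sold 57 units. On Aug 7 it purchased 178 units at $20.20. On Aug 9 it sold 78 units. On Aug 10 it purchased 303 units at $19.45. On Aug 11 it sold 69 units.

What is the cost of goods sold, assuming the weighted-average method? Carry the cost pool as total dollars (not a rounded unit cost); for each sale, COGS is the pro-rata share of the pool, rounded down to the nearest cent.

COGS = $4,081.17

After Aug 1: 34 on hand, pool $719.10 (≈ $21.1500 each)
After Aug 4: 127 on hand, pool $2,555.85 (≈ $20.1248 each)
Aug 5, sell 57: 57/127 × $2,555.85 → $1,147.11
After Aug 7: 248 on hand, pool $5,004.34 (≈ $20.1788 each)
Aug 9, sell 78: 78/248 × $5,004.34 → $1,573.94
After Aug 10: 473 on hand, pool $9,323.75 (≈ $19.7119 each)
Aug 11, sell 69: 69/473 × $9,323.75 → $1,360.12
Total COGS = $1,147.11 + $1,573.94 + $1,360.12 = $4,081.17
Ending inventory (cost pool remaining) = $7,963.63
Check: goods available $12,044.80 = COGS $4,081.17 + ending $7,963.63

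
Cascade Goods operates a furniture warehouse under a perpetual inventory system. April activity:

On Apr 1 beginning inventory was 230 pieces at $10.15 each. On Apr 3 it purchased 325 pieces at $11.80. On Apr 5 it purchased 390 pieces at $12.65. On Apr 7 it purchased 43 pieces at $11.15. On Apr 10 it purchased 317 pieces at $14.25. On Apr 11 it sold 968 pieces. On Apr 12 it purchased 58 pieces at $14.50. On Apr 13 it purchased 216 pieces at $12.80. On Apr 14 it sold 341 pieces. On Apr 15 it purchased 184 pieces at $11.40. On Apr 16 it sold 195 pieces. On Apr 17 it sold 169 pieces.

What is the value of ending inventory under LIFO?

Apr 11, 968 sold [LIFO — newest first]: 317 @ $14.25 + 43 @ $11.15 + 390 @ $12.65 + 218 @ $11.80 = $12,502.60
Apr 14, 341 sold [LIFO — newest first]: 216 @ $12.80 + 58 @ $14.50 + 67 @ $11.80 = $4,396.40
Apr 16, 195 sold [LIFO — newest first]: 184 @ $11.40 + 11 @ $11.80 = $2,227.40
Apr 17, 169 sold [LIFO — newest first]: 29 @ $11.80 + 140 @ $10.15 = $1,763.20
Total COGS = $12,502.60 + $4,396.40 + $2,227.40 + $1,763.20 = $20,889.60
Ending inventory: 90 @ $10.15 = $913.50
Check: goods available $21,803.10 = COGS $20,889.60 + ending $913.50

Ending inventory = $913.50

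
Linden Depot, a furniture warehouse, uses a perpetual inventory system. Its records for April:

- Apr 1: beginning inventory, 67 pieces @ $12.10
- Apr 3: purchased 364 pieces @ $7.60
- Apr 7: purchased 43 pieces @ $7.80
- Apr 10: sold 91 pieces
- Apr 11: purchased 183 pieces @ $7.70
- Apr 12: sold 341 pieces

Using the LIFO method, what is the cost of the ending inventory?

Apr 10, 91 sold [LIFO — newest first]: 43 @ $7.80 + 48 @ $7.60 = $700.20
Apr 12, 341 sold [LIFO — newest first]: 183 @ $7.70 + 158 @ $7.60 = $2,609.90
Total COGS = $700.20 + $2,609.90 = $3,310.10
Ending inventory: 67 @ $12.10 + 158 @ $7.60 = $2,011.50

Ending inventory = $2,011.50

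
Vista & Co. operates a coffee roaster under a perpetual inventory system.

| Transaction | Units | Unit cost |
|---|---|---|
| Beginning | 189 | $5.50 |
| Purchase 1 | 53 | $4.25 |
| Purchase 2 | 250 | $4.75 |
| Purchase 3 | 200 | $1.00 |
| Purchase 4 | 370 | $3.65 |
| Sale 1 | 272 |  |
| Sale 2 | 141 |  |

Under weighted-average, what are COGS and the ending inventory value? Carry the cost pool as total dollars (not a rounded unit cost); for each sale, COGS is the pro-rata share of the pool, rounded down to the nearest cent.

COGS = $1,556.61; ending inventory = $2,446.14

After Beginning: 189 on hand, pool $1,039.50 (≈ $5.5000 each)
After Purchase 1: 242 on hand, pool $1,264.75 (≈ $5.2262 each)
After Purchase 2: 492 on hand, pool $2,452.25 (≈ $4.9842 each)
After Purchase 3: 692 on hand, pool $2,652.25 (≈ $3.8327 each)
After Purchase 4: 1062 on hand, pool $4,002.75 (≈ $3.7691 each)
Sale 1, sell 272: 272/1062 × $4,002.75 → $1,025.18
Sale 2, sell 141: 141/790 × $2,977.57 → $531.43
Total COGS = $1,025.18 + $531.43 = $1,556.61
Ending inventory (cost pool remaining) = $2,446.14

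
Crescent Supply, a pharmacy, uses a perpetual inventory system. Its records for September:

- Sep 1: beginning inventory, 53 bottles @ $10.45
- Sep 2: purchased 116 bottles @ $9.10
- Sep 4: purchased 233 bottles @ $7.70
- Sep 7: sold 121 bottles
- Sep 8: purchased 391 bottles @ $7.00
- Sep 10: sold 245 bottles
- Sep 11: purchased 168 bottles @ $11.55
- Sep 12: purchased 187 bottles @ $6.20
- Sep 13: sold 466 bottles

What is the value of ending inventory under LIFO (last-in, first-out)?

Ending inventory = $2,716.85

Sep 7, 121 sold [LIFO — newest first]: 121 @ $7.70 = $931.70
Sep 10, 245 sold [LIFO — newest first]: 245 @ $7.00 = $1,715.00
Sep 13, 466 sold [LIFO — newest first]: 187 @ $6.20 + 168 @ $11.55 + 111 @ $7.00 = $3,876.80
Total COGS = $931.70 + $1,715.00 + $3,876.80 = $6,523.50
Ending inventory: 53 @ $10.45 + 116 @ $9.10 + 112 @ $7.70 + 35 @ $7.00 = $2,716.85
Check: goods available $9,240.35 = COGS $6,523.50 + ending $2,716.85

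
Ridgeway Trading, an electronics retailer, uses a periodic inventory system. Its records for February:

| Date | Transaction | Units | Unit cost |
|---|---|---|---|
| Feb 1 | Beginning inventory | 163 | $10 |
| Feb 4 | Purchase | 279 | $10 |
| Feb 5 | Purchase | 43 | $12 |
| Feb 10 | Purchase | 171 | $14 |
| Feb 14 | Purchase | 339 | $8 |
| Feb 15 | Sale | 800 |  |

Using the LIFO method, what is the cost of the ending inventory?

Feb 15, 800 sold [LIFO — newest first]: 339 @ $8 + 171 @ $14 + 43 @ $12 + 247 @ $10 = $8,092
Ending inventory: 163 @ $10 + 32 @ $10 = $1,950

Ending inventory = $1,950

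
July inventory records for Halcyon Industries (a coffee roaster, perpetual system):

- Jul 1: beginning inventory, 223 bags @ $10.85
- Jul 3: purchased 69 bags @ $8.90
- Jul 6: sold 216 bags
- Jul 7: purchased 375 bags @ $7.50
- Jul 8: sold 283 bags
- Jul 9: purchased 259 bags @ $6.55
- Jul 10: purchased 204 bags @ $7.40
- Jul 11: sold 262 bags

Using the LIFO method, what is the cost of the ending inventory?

Jul 6, 216 sold [LIFO — newest first]: 69 @ $8.90 + 147 @ $10.85 = $2,209.05
Jul 8, 283 sold [LIFO — newest first]: 283 @ $7.50 = $2,122.50
Jul 11, 262 sold [LIFO — newest first]: 204 @ $7.40 + 58 @ $6.55 = $1,889.50
Total COGS = $2,209.05 + $2,122.50 + $1,889.50 = $6,221.05
Ending inventory: 76 @ $10.85 + 92 @ $7.50 + 201 @ $6.55 = $2,831.15
Check: goods available $9,052.20 = COGS $6,221.05 + ending $2,831.15

Ending inventory = $2,831.15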